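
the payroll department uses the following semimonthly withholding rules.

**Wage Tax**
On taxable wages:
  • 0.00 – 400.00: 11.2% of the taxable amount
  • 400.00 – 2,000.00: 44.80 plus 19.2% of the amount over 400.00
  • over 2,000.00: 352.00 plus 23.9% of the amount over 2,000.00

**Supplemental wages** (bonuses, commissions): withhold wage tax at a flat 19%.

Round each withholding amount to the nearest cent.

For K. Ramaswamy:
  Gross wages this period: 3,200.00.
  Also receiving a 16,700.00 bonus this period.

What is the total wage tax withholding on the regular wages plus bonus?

3,811.80

Wage Tax: taxable = 3,200.00
  352.00 + 23.9% × (3,200.00 − 2,000.00) = 352.00 + 23.9% × 1,200.00 = 638.80
Supplemental (19% flat on bonus): 19% × 16,700.00 = 3,173.00
Total wage tax: 638.80 + 3,173.00 = 3,811.80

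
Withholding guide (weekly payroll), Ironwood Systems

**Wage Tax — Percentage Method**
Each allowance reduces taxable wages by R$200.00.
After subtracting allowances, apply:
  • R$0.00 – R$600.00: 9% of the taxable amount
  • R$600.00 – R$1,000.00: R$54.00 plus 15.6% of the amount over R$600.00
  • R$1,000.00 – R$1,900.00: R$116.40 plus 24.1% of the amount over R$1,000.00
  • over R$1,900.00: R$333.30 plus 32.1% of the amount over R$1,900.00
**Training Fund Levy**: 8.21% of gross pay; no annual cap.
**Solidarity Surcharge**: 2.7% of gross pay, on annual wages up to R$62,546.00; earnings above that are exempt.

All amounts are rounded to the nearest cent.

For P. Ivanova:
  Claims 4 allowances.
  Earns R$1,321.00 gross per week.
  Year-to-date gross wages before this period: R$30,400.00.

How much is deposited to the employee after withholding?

Wage Tax: taxable = R$1,321.00 − 4×R$200.00 = R$521.00
  9% × R$521.00 = R$46.89
Training Fund Levy: 8.21% × R$1,321.00 = R$108.45
Solidarity Surcharge: 2.7% × R$1,321.00 = R$35.67
Total withheld: R$46.89 + R$108.45 + R$35.67 = R$191.01
Net pay: R$1,321.00 − R$191.01 = R$1,129.99

R$1,129.99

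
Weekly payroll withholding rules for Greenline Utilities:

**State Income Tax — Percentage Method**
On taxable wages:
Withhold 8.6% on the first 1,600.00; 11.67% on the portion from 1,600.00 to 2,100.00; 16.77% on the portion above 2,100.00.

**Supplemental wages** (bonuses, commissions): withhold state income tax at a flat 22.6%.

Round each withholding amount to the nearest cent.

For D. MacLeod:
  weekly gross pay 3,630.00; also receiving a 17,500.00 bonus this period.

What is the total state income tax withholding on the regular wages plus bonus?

State Income Tax: taxable = 3,630.00
  195.95 + 16.77% × (3,630.00 − 2,100.00) = 195.95 + 16.77% × 1,530.00 = 452.53
Supplemental (22.6% flat on bonus): 22.6% × 17,500.00 = 3,955.00
Total state income tax: 452.53 + 3,955.00 = 4,407.53

4,407.53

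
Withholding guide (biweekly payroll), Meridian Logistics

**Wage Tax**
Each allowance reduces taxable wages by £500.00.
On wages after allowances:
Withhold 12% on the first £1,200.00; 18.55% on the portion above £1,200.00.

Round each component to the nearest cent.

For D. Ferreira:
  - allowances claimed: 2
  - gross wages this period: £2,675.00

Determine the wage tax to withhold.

Wage Tax: taxable = £2,675.00 − 2×£500.00 = £1,675.00
  £144.00 + 18.55% × (£1,675.00 − £1,200.00) = £144.00 + 18.55% × £475.00 = £232.11

£232.11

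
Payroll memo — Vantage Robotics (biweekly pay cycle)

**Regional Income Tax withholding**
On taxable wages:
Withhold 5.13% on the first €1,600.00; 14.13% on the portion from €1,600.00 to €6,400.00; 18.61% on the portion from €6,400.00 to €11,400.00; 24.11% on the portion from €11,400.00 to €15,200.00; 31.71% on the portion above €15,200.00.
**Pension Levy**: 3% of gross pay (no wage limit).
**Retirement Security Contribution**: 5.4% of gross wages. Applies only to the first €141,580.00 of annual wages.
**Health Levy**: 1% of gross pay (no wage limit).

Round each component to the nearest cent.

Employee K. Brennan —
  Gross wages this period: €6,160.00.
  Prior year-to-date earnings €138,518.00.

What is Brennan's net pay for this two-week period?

€5,021.84

Regional Income Tax: taxable = €6,160.00
  €82.08 + 14.13% × (€6,160.00 − €1,600.00) = €82.08 + 14.13% × €4,560.00 = €726.41
Pension Levy: 3% × €6,160.00 = €184.80
Retirement Security Contribution: cap €141,580.00 − YTD €138,518.00 = €3,062.00 subject; 5.4% × €3,062.00 = €165.35
Health Levy: 1% × €6,160.00 = €61.60
Total withheld: €726.41 + €184.80 + €165.35 + €61.60 = €1,138.16
Net pay: €6,160.00 − €1,138.16 = €5,021.84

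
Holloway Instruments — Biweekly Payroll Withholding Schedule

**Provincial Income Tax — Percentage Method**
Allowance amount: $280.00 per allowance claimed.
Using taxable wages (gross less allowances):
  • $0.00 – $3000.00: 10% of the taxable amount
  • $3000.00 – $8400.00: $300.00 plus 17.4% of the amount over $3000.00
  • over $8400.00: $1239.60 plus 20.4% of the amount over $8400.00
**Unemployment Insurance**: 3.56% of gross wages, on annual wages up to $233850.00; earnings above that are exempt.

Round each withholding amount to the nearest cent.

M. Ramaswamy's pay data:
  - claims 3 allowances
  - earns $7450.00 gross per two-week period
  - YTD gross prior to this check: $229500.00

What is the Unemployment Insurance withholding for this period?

$154.86

Unemployment Insurance: cap $233850.00 − YTD $229500.00 = $4350.00 subject; 3.56% × $4350.00 = $154.86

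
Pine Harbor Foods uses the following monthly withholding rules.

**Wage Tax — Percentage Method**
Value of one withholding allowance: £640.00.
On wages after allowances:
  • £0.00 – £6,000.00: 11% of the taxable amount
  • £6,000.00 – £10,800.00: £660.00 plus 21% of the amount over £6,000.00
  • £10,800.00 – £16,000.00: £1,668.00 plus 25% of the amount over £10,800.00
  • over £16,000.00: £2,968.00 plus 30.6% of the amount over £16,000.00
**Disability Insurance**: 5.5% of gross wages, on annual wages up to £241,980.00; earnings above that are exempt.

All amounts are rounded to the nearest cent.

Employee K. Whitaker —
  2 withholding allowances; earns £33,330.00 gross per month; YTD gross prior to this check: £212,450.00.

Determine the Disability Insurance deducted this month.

£1,624.15

Disability Insurance: cap £241,980.00 − YTD £212,450.00 = £29,530.00 subject; 5.5% × £29,530.00 = £1,624.15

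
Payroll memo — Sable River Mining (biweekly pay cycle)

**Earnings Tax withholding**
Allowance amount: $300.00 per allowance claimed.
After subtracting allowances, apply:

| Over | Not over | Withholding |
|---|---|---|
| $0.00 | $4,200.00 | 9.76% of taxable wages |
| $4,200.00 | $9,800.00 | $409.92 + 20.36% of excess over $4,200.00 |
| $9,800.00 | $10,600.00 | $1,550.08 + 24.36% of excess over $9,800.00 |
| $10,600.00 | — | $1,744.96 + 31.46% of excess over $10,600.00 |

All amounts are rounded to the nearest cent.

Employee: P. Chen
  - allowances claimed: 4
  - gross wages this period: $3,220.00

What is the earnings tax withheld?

$197.15

Earnings Tax: taxable = $3,220.00 − 4×$300.00 = $2,020.00
  9.76% × $2,020.00 = $197.15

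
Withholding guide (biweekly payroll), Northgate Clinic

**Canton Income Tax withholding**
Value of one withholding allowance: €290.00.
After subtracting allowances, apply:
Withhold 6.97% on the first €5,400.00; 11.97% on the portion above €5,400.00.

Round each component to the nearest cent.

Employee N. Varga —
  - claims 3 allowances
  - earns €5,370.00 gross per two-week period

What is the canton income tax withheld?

€313.65

Canton Income Tax: taxable = €5,370.00 − 3×€290.00 = €4,500.00
  6.97% × €4,500.00 = €313.65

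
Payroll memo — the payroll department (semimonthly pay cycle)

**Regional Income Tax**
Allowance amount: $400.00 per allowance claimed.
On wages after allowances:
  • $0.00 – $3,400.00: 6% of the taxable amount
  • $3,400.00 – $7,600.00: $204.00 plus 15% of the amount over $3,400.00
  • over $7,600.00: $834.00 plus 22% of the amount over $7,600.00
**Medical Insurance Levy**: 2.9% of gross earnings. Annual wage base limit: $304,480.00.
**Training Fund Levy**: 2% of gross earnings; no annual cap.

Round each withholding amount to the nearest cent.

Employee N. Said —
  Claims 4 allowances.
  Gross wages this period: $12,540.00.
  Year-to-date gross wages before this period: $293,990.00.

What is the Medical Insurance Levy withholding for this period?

Medical Insurance Levy: cap $304,480.00 − YTD $293,990.00 = $10,490.00 subject; 2.9% × $10,490.00 = $304.21

$304.21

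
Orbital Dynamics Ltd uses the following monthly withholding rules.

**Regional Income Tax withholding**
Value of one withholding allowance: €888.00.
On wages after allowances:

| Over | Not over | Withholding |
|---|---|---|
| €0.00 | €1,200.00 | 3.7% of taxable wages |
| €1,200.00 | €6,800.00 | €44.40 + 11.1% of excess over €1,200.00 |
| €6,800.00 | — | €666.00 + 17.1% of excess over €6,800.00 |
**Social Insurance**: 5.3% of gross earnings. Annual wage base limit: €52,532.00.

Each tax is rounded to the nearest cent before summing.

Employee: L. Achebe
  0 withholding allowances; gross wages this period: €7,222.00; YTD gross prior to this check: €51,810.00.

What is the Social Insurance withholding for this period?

Social Insurance: cap €52,532.00 − YTD €51,810.00 = €722.00 subject; 5.3% × €722.00 = €38.27

€38.27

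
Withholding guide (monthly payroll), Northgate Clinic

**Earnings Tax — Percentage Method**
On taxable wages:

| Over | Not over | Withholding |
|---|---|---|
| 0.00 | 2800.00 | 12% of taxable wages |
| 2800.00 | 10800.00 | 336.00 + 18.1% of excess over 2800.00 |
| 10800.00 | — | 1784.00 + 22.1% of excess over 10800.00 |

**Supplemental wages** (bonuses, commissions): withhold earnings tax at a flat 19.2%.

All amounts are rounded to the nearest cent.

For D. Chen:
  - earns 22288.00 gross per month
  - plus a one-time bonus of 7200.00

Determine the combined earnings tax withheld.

Earnings Tax: taxable = 22288.00
  1784.00 + 22.1% × (22288.00 − 10800.00) = 1784.00 + 22.1% × 11488.00 = 4322.85
Supplemental (19.2% flat on bonus): 19.2% × 7200.00 = 1382.40
Total earnings tax: 4322.85 + 1382.40 = 5705.25

5705.25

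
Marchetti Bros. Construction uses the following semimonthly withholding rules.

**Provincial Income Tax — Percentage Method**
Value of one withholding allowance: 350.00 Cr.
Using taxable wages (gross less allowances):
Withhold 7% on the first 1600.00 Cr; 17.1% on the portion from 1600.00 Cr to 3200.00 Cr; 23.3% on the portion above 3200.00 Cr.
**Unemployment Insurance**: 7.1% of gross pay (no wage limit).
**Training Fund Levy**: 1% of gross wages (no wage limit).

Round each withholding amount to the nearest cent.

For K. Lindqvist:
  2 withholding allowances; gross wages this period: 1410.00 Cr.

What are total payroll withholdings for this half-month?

163.91 Cr

Provincial Income Tax: taxable = 1410.00 Cr − 2×350.00 Cr = 710.00 Cr
  7% × 710.00 Cr = 49.70 Cr
Unemployment Insurance: 7.1% × 1410.00 Cr = 100.11 Cr
Training Fund Levy: 1% × 1410.00 Cr = 14.10 Cr
Total: 49.70 Cr + 100.11 Cr + 14.10 Cr = 163.91 Cr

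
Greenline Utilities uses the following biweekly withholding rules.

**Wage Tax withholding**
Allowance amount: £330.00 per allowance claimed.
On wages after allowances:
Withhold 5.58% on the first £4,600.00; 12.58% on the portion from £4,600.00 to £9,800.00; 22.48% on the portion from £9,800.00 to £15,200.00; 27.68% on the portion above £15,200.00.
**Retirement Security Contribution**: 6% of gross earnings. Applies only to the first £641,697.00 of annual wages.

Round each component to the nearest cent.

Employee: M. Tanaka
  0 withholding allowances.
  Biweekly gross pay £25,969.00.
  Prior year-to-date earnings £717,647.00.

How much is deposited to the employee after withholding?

Wage Tax: taxable = £25,969.00
  £2,124.76 + 27.68% × (£25,969.00 − £15,200.00) = £2,124.76 + 27.68% × £10,769.00 = £5,105.62
Retirement Security Contribution: YTD £717,647.00 ≥ cap £641,697.00 → £0.00
Total withheld: £5,105.62 + £0.00 = £5,105.62
Net pay: £25,969.00 − £5,105.62 = £20,863.38

£20,863.38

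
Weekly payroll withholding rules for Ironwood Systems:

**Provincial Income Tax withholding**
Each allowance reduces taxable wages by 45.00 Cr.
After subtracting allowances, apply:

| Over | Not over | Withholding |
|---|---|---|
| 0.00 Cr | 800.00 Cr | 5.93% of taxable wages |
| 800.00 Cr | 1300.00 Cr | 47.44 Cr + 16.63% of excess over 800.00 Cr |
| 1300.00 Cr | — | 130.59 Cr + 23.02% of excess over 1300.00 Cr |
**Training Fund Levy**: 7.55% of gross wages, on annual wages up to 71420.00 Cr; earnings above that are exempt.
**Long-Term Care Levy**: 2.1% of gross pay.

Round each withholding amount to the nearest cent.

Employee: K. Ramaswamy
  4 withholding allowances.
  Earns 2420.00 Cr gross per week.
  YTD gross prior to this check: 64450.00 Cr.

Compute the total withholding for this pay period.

Provincial Income Tax: taxable = 2420.00 Cr − 4×45.00 Cr = 2240.00 Cr
  130.59 Cr + 23.02% × (2240.00 Cr − 1300.00 Cr) = 130.59 Cr + 23.02% × 940.00 Cr = 346.98 Cr
Training Fund Levy: 7.55% × 2420.00 Cr = 182.71 Cr
Long-Term Care Levy: 2.1% × 2420.00 Cr = 50.82 Cr
Total: 346.98 Cr + 182.71 Cr + 50.82 Cr = 580.51 Cr

580.51 Cr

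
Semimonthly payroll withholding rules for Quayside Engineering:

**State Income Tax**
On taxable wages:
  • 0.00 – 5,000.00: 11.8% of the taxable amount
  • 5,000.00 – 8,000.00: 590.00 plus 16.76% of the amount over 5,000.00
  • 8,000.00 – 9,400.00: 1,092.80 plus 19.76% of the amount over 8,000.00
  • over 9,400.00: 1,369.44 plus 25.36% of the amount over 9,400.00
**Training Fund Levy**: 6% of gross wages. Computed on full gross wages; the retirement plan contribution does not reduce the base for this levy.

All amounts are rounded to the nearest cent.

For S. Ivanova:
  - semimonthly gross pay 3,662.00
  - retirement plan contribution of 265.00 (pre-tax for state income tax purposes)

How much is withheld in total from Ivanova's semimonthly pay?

State Income Tax: taxable = 3,662.00 − 265.00 = 3,397.00
  11.8% × 3,397.00 = 400.85
Training Fund Levy: 6% × 3,662.00 = 219.72
Total: 400.85 + 219.72 = 620.57

620.57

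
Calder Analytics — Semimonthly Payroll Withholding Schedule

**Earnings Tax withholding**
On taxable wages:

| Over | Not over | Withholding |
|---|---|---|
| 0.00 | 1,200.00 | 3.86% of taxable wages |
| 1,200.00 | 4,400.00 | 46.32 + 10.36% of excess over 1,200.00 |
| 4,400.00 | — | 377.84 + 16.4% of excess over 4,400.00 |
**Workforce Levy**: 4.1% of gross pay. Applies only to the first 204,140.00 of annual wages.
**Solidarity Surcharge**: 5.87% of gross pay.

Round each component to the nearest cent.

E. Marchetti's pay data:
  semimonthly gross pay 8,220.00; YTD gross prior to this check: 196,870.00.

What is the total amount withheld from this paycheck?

Earnings Tax: taxable = 8,220.00
  377.84 + 16.4% × (8,220.00 − 4,400.00) = 377.84 + 16.4% × 3,820.00 = 1,004.32
Workforce Levy: cap 204,140.00 − YTD 196,870.00 = 7,270.00 subject; 4.1% × 7,270.00 = 298.07
Solidarity Surcharge: 5.87% × 8,220.00 = 482.51
Total: 1,004.32 + 298.07 + 482.51 = 1,784.90

1,784.90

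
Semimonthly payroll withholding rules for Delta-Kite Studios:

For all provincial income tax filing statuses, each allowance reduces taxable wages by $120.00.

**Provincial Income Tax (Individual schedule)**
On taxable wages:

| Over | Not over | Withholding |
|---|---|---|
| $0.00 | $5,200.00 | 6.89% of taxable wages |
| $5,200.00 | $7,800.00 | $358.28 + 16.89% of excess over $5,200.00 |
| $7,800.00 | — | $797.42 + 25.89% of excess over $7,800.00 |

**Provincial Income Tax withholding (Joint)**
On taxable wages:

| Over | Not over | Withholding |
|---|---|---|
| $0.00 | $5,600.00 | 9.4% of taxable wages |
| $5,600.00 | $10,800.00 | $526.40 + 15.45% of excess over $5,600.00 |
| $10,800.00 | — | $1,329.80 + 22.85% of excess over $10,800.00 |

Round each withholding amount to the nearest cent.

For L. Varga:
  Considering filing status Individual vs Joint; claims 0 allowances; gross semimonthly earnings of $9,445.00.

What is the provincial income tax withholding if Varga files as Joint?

Provincial Income Tax (Joint): taxable = $9,445.00
  $526.40 + 15.45% × ($9,445.00 − $5,600.00) = $526.40 + 15.45% × $3,845.00 = $1,120.45

$1,120.45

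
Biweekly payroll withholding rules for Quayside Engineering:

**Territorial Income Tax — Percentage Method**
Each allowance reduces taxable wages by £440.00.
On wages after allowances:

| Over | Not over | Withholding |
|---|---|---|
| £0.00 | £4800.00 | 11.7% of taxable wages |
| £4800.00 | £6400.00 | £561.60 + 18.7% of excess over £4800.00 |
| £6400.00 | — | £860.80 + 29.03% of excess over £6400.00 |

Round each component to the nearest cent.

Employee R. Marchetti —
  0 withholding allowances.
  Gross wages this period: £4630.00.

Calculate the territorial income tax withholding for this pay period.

Territorial Income Tax: taxable = £4630.00
  11.7% × £4630.00 = £541.71

£541.71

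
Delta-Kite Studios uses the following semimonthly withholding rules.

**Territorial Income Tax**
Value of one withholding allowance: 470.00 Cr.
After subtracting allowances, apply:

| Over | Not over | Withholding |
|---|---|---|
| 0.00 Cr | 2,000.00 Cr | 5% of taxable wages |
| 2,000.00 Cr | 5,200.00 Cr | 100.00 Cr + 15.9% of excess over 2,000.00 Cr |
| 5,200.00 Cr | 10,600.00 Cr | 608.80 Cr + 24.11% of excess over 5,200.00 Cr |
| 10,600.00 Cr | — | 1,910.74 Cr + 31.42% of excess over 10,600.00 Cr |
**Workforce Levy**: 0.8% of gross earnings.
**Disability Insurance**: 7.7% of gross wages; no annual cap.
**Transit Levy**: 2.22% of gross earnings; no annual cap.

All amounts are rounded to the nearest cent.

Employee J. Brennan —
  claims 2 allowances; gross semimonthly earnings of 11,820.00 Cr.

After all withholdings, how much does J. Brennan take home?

8,554.18 Cr

Territorial Income Tax: taxable = 11,820.00 Cr − 2×470.00 Cr = 10,880.00 Cr
  1,910.74 Cr + 31.42% × (10,880.00 Cr − 10,600.00 Cr) = 1,910.74 Cr + 31.42% × 280.00 Cr = 1,998.72 Cr
Workforce Levy: 0.8% × 11,820.00 Cr = 94.56 Cr
Disability Insurance: 7.7% × 11,820.00 Cr = 910.14 Cr
Transit Levy: 2.22% × 11,820.00 Cr = 262.40 Cr
Total withheld: 1,998.72 Cr + 94.56 Cr + 910.14 Cr + 262.40 Cr = 3,265.82 Cr
Net pay: 11,820.00 Cr − 3,265.82 Cr = 8,554.18 Cr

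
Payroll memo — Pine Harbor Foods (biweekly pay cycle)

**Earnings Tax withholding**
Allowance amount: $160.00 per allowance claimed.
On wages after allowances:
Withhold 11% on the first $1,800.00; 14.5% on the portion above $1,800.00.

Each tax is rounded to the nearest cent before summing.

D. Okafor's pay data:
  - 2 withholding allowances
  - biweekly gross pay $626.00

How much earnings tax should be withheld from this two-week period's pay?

Earnings Tax: taxable = $626.00 − 2×$160.00 = $306.00
  11% × $306.00 = $33.66

$33.66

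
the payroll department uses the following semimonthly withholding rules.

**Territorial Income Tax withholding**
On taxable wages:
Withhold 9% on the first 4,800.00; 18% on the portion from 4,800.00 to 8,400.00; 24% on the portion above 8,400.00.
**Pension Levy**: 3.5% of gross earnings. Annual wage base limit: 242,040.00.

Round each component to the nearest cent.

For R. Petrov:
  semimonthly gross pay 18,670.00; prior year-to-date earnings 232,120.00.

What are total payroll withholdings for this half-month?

3,892.00

Territorial Income Tax: taxable = 18,670.00
  1,080.00 + 24% × (18,670.00 − 8,400.00) = 1,080.00 + 24% × 10,270.00 = 3,544.80
Pension Levy: cap 242,040.00 − YTD 232,120.00 = 9,920.00 subject; 3.5% × 9,920.00 = 347.20
Total: 3,544.80 + 347.20 = 3,892.00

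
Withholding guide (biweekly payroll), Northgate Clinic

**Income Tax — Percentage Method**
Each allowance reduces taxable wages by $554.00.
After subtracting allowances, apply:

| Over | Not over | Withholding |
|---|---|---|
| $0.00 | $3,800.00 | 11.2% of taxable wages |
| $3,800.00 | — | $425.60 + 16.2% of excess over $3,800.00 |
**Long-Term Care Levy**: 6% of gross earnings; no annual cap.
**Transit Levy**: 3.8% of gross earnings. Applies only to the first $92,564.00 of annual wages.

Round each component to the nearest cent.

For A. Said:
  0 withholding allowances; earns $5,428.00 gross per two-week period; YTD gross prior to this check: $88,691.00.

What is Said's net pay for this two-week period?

Income Tax: taxable = $5,428.00
  $425.60 + 16.2% × ($5,428.00 − $3,800.00) = $425.60 + 16.2% × $1,628.00 = $689.34
Long-Term Care Levy: 6% × $5,428.00 = $325.68
Transit Levy: cap $92,564.00 − YTD $88,691.00 = $3,873.00 subject; 3.8% × $3,873.00 = $147.17
Total withheld: $689.34 + $325.68 + $147.17 = $1,162.19
Net pay: $5,428.00 − $1,162.19 = $4,265.81

$4,265.81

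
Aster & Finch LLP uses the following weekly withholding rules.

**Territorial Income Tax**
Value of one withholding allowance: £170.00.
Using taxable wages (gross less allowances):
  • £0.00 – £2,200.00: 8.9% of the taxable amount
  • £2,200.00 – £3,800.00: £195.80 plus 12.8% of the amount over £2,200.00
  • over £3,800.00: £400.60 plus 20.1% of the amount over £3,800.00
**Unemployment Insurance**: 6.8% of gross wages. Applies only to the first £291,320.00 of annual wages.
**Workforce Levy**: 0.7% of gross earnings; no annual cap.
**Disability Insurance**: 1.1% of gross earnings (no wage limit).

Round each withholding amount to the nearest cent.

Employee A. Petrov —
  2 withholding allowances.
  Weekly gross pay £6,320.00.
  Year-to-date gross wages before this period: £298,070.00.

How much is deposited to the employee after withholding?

£5,367.46

Territorial Income Tax: taxable = £6,320.00 − 2×£170.00 = £5,980.00
  £400.60 + 20.1% × (£5,980.00 − £3,800.00) = £400.60 + 20.1% × £2,180.00 = £838.78
Unemployment Insurance: YTD £298,070.00 ≥ cap £291,320.00 → £0.00
Workforce Levy: 0.7% × £6,320.00 = £44.24
Disability Insurance: 1.1% × £6,320.00 = £69.52
Total withheld: £838.78 + £0.00 + £44.24 + £69.52 = £952.54
Net pay: £6,320.00 − £952.54 = £5,367.46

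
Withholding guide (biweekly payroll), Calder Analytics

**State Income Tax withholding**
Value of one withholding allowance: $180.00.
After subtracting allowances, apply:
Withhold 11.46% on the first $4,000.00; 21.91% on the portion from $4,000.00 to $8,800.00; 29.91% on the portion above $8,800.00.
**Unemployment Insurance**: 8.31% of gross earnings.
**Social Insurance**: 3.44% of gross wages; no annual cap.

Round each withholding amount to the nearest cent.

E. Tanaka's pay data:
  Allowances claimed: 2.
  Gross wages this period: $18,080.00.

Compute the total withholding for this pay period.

$6,302.45

State Income Tax: taxable = $18,080.00 − 2×$180.00 = $17,720.00
  $1,510.08 + 29.91% × ($17,720.00 − $8,800.00) = $1,510.08 + 29.91% × $8,920.00 = $4,178.05
Unemployment Insurance: 8.31% × $18,080.00 = $1,502.45
Social Insurance: 3.44% × $18,080.00 = $621.95
Total: $4,178.05 + $1,502.45 + $621.95 = $6,302.45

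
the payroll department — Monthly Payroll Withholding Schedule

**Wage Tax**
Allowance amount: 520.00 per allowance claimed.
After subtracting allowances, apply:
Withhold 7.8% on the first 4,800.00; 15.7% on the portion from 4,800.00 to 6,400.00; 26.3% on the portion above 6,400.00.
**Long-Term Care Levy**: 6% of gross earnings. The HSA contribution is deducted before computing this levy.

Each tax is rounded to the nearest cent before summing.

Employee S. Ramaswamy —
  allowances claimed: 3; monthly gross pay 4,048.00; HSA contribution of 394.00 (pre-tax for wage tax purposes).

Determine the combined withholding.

Wage Tax: taxable = 4,048.00 − 394.00 − 3×520.00 = 2,094.00
  7.8% × 2,094.00 = 163.33
Long-Term Care Levy: 6% × 3,654.00 = 219.24
Total: 163.33 + 219.24 = 382.57

382.57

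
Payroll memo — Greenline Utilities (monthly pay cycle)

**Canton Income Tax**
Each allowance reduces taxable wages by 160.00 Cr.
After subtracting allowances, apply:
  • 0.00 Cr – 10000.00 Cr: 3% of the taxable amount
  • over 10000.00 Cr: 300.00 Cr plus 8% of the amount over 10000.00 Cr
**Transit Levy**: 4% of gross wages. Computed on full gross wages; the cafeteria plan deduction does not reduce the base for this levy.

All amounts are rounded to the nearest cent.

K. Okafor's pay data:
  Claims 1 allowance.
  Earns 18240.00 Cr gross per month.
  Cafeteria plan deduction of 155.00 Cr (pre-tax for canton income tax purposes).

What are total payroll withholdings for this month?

Canton Income Tax: taxable = 18240.00 Cr − 155.00 Cr − 1×160.00 Cr = 17925.00 Cr
  300.00 Cr + 8% × (17925.00 Cr − 10000.00 Cr) = 300.00 Cr + 8% × 7925.00 Cr = 934.00 Cr
Transit Levy: 4% × 18240.00 Cr = 729.60 Cr
Total: 934.00 Cr + 729.60 Cr = 1663.60 Cr

1663.60 Cr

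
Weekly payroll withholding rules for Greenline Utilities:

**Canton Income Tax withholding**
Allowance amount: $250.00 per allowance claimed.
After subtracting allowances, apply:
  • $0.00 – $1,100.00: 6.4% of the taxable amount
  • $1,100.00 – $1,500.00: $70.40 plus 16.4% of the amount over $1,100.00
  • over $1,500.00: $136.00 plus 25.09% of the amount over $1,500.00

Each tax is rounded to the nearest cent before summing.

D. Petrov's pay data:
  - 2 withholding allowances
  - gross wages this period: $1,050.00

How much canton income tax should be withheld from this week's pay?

Canton Income Tax: taxable = $1,050.00 − 2×$250.00 = $550.00
  6.4% × $550.00 = $35.20

$35.20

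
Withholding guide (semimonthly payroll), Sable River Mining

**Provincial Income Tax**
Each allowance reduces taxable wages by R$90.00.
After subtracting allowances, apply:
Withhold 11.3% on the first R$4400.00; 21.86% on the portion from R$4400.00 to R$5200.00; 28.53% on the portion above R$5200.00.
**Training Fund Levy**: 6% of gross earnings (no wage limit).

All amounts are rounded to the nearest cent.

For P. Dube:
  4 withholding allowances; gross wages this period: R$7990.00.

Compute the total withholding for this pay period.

Provincial Income Tax: taxable = R$7990.00 − 4×R$90.00 = R$7630.00
  R$672.08 + 28.53% × (R$7630.00 − R$5200.00) = R$672.08 + 28.53% × R$2430.00 = R$1365.36
Training Fund Levy: 6% × R$7990.00 = R$479.40
Total: R$1365.36 + R$479.40 = R$1844.76

R$1844.76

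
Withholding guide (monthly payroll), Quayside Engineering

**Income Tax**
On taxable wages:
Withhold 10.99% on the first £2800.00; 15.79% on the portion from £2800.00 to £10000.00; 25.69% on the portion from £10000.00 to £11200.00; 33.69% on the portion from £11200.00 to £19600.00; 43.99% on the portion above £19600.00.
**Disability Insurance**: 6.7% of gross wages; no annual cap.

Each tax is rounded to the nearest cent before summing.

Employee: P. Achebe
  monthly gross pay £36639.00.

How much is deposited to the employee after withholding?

£22105.89

Income Tax: taxable = £36639.00
  £4582.84 + 43.99% × (£36639.00 − £19600.00) = £4582.84 + 43.99% × £17039.00 = £12078.30
Disability Insurance: 6.7% × £36639.00 = £2454.81
Total withheld: £12078.30 + £2454.81 = £14533.11
Net pay: £36639.00 − £14533.11 = £22105.89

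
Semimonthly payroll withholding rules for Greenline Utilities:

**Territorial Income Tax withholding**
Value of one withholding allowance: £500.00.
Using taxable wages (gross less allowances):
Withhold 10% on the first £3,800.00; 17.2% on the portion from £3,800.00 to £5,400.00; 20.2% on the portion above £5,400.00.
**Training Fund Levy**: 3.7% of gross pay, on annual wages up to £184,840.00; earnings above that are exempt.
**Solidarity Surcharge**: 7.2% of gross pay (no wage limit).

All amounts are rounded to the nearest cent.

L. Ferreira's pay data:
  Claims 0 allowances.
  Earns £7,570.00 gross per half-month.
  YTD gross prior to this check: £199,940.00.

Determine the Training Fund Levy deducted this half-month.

Training Fund Levy: YTD £199,940.00 ≥ cap £184,840.00 → £0.00

£0.00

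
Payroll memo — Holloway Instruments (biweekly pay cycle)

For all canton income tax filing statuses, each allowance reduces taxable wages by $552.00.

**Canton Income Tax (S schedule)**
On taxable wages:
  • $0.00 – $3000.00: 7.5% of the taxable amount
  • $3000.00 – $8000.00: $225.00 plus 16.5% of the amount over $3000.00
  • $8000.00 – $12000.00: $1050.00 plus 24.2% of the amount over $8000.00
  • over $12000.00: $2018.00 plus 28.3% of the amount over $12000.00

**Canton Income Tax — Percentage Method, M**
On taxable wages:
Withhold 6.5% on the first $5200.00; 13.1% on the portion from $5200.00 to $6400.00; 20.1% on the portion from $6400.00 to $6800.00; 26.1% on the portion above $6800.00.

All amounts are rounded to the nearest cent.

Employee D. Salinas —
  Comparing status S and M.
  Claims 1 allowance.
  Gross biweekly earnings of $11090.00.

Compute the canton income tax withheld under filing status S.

$1664.20

Canton Income Tax (S): taxable = $11090.00 − 1×$552.00 = $10538.00
  $1050.00 + 24.2% × ($10538.00 − $8000.00) = $1050.00 + 24.2% × $2538.00 = $1664.20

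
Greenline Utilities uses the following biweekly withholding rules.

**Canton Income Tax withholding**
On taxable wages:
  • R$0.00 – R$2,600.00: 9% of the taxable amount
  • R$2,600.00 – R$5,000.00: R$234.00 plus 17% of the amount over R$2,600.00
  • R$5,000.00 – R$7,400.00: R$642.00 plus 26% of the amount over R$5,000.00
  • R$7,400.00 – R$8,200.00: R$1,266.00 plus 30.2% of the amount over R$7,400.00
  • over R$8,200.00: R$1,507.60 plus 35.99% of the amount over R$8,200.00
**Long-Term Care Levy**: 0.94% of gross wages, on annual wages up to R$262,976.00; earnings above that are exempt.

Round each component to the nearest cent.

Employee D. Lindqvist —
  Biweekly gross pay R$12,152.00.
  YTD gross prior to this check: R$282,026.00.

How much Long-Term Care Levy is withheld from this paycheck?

R$0.00

Long-Term Care Levy: YTD R$282,026.00 ≥ cap R$262,976.00 → R$0.00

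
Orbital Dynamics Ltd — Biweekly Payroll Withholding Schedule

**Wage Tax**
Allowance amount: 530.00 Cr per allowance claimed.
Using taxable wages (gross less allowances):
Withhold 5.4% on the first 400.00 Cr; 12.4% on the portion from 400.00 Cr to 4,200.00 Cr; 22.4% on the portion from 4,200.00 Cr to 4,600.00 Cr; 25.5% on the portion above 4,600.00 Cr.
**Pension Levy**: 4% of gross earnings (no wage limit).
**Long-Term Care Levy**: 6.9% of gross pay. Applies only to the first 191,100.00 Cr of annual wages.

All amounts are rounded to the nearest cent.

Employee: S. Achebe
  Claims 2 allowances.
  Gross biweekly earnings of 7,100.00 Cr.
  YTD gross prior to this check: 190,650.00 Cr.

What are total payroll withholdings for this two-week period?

Wage Tax: taxable = 7,100.00 Cr − 2×530.00 Cr = 6,040.00 Cr
  582.40 Cr + 25.5% × (6,040.00 Cr − 4,600.00 Cr) = 582.40 Cr + 25.5% × 1,440.00 Cr = 949.60 Cr
Pension Levy: 4% × 7,100.00 Cr = 284.00 Cr
Long-Term Care Levy: cap 191,100.00 Cr − YTD 190,650.00 Cr = 450.00 Cr subject; 6.9% × 450.00 Cr = 31.05 Cr
Total: 949.60 Cr + 284.00 Cr + 31.05 Cr = 1,264.65 Cr

1,264.65 Cr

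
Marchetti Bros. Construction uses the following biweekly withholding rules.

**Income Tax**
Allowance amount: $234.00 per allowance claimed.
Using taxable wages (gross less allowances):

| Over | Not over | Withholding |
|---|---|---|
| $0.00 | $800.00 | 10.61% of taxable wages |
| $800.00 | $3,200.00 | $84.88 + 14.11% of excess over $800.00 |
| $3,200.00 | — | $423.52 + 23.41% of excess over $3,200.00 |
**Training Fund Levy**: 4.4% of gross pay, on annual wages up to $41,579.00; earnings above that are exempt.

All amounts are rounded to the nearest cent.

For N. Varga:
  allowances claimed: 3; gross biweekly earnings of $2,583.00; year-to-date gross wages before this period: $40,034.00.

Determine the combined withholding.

Income Tax: taxable = $2,583.00 − 3×$234.00 = $1,881.00
  $84.88 + 14.11% × ($1,881.00 − $800.00) = $84.88 + 14.11% × $1,081.00 = $237.41
Training Fund Levy: cap $41,579.00 − YTD $40,034.00 = $1,545.00 subject; 4.4% × $1,545.00 = $67.98
Total: $237.41 + $67.98 = $305.39

$305.39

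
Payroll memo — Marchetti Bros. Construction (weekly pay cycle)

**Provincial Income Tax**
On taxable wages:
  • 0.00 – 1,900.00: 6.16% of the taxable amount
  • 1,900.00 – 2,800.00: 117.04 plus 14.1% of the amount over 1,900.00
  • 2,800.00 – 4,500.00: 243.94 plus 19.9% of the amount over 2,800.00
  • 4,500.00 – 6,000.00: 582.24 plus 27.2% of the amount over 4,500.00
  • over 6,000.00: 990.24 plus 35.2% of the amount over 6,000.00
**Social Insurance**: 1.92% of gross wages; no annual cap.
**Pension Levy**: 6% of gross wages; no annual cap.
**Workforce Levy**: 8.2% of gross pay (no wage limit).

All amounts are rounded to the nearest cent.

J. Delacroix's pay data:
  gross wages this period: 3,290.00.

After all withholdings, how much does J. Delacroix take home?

Provincial Income Tax: taxable = 3,290.00
  243.94 + 19.9% × (3,290.00 − 2,800.00) = 243.94 + 19.9% × 490.00 = 341.45
Social Insurance: 1.92% × 3,290.00 = 63.17
Pension Levy: 6% × 3,290.00 = 197.40
Workforce Levy: 8.2% × 3,290.00 = 269.78
Total withheld: 341.45 + 63.17 + 197.40 + 269.78 = 871.80
Net pay: 3,290.00 − 871.80 = 2,418.20

2,418.20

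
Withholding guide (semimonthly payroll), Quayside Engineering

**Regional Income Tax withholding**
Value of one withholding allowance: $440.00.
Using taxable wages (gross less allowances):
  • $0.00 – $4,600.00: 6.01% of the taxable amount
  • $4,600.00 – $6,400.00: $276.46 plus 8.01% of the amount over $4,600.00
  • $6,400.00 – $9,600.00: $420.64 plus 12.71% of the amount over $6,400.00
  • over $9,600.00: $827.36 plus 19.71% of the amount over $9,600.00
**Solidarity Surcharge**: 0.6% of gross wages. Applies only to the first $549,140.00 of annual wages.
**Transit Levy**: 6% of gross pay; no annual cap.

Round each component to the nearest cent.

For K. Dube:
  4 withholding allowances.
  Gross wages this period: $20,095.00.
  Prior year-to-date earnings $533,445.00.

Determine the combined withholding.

Regional Income Tax: taxable = $20,095.00 − 4×$440.00 = $18,335.00
  $827.36 + 19.71% × ($18,335.00 − $9,600.00) = $827.36 + 19.71% × $8,735.00 = $2,549.03
Solidarity Surcharge: cap $549,140.00 − YTD $533,445.00 = $15,695.00 subject; 0.6% × $15,695.00 = $94.17
Transit Levy: 6% × $20,095.00 = $1,205.70
Total: $2,549.03 + $94.17 + $1,205.70 = $3,848.90

$3,848.90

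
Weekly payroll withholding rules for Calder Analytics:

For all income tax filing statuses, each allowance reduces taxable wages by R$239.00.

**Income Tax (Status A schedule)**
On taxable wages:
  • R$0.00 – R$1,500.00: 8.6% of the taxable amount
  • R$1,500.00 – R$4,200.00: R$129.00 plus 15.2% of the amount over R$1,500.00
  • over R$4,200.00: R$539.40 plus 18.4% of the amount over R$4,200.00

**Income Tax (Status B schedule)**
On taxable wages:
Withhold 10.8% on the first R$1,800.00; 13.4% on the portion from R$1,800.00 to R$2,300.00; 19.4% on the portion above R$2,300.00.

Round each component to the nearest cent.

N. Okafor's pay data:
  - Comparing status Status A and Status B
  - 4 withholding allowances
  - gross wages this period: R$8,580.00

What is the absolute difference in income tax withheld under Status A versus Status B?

Income Tax (Status A): taxable = R$8,580.00 − 4×R$239.00 = R$7,624.00
  R$539.40 + 18.4% × (R$7,624.00 − R$4,200.00) = R$539.40 + 18.4% × R$3,424.00 = R$1,169.42
Income Tax (Status B): taxable = R$8,580.00 − 4×R$239.00 = R$7,624.00
  R$261.40 + 19.4% × (R$7,624.00 − R$2,300.00) = R$261.40 + 19.4% × R$5,324.00 = R$1,294.26
Difference: |R$1,169.42 − R$1,294.26| = R$124.84 (higher under Status B)

R$124.84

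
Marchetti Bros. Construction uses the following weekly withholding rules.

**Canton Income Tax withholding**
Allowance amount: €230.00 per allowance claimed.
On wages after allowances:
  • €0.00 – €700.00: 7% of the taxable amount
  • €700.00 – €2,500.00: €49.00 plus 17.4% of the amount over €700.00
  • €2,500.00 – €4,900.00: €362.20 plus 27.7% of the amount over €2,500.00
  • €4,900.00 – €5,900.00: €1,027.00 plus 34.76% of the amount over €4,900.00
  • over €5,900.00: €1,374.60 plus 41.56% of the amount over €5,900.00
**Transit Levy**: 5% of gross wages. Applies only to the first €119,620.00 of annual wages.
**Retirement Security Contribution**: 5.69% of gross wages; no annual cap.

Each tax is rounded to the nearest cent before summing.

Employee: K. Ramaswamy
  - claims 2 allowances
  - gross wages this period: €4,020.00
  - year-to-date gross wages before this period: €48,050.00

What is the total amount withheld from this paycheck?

€1,085.56

Canton Income Tax: taxable = €4,020.00 − 2×€230.00 = €3,560.00
  €362.20 + 27.7% × (€3,560.00 − €2,500.00) = €362.20 + 27.7% × €1,060.00 = €655.82
Transit Levy: 5% × €4,020.00 = €201.00
Retirement Security Contribution: 5.69% × €4,020.00 = €228.74
Total: €655.82 + €201.00 + €228.74 = €1,085.56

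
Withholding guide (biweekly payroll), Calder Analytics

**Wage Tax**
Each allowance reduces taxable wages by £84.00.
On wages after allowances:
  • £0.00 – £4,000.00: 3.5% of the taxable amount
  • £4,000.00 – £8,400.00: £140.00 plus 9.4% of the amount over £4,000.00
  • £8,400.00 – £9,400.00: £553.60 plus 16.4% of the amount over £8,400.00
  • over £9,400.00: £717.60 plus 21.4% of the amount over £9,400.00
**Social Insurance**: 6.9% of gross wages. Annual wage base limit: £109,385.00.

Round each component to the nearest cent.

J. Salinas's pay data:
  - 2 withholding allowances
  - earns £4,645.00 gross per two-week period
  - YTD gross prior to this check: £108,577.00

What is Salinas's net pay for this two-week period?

£4,404.41

Wage Tax: taxable = £4,645.00 − 2×£84.00 = £4,477.00
  £140.00 + 9.4% × (£4,477.00 − £4,000.00) = £140.00 + 9.4% × £477.00 = £184.84
Social Insurance: cap £109,385.00 − YTD £108,577.00 = £808.00 subject; 6.9% × £808.00 = £55.75
Total withheld: £184.84 + £55.75 = £240.59
Net pay: £4,645.00 − £240.59 = £4,404.41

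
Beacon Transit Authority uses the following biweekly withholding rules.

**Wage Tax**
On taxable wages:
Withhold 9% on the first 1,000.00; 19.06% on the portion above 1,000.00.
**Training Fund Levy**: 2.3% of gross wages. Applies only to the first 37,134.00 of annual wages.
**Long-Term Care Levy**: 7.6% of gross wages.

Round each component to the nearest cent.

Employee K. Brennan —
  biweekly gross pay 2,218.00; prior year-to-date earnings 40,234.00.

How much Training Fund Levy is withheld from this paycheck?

Training Fund Levy: YTD 40,234.00 ≥ cap 37,134.00 → 0.00

0.00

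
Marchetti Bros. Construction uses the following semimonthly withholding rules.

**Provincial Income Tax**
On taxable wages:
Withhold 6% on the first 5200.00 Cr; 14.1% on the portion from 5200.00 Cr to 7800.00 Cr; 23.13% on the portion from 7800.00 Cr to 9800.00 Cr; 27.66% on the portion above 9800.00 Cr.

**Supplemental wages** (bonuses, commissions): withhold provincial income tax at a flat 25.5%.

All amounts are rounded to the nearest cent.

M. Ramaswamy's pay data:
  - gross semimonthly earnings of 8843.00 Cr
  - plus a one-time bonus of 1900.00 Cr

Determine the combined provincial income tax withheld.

1404.35 Cr

Provincial Income Tax: taxable = 8843.00 Cr
  678.60 Cr + 23.13% × (8843.00 Cr − 7800.00 Cr) = 678.60 Cr + 23.13% × 1043.00 Cr = 919.85 Cr
Supplemental (25.5% flat on bonus): 25.5% × 1900.00 Cr = 484.50 Cr
Total provincial income tax: 919.85 Cr + 484.50 Cr = 1404.35 Cr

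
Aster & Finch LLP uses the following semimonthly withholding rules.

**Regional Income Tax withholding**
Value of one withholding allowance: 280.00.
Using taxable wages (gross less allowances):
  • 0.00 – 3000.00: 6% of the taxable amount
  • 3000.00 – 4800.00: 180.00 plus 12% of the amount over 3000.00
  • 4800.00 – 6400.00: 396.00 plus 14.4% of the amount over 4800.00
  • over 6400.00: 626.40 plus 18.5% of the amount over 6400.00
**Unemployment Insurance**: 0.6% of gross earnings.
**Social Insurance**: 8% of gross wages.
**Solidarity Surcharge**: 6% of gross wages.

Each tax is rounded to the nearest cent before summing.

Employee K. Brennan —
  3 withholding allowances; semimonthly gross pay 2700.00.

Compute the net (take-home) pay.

Regional Income Tax: taxable = 2700.00 − 3×280.00 = 1860.00
  6% × 1860.00 = 111.60
Unemployment Insurance: 0.6% × 2700.00 = 16.20
Social Insurance: 8% × 2700.00 = 216.00
Solidarity Surcharge: 6% × 2700.00 = 162.00
Total withheld: 111.60 + 16.20 + 216.00 + 162.00 = 505.80
Net pay: 2700.00 − 505.80 = 2194.20

2194.20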